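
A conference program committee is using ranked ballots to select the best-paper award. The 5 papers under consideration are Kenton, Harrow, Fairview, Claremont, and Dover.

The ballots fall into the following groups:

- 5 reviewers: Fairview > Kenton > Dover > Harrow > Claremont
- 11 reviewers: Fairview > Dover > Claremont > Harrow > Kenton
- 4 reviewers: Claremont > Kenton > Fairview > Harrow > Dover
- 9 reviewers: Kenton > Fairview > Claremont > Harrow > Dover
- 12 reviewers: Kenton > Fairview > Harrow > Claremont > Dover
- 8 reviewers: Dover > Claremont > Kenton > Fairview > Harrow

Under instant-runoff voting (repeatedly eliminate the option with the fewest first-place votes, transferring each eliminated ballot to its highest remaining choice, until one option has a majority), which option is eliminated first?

Round 1: Kenton 21, Fairview 16, Dover 8, Claremont 4, Harrow 0. Harrow has the fewest and is eliminated.
Round 2: Kenton 21, Fairview 16, Dover 8, Claremont 4. Claremont has the fewest and is eliminated.
Round 3: Kenton 25, Fairview 16, Dover 8. Kenton has a majority.

Harrow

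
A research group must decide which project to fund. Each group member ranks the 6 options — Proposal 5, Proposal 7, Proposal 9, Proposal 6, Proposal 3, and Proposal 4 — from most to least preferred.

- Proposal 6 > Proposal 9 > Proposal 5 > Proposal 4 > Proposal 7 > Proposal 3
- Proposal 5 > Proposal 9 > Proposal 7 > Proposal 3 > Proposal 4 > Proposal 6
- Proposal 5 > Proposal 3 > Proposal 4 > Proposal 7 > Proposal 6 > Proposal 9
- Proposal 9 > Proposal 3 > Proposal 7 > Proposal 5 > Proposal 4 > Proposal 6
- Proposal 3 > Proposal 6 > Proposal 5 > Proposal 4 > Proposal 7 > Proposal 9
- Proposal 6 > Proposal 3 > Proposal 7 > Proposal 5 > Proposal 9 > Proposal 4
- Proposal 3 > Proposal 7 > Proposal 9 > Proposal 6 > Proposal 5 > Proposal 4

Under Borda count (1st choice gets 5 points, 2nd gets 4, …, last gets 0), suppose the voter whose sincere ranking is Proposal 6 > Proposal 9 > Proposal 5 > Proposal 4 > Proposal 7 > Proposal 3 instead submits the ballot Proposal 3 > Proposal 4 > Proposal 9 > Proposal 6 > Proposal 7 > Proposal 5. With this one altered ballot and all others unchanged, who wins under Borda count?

Borda totals with the altered ballot: Proposal 5 18, Proposal 7 17, Proposal 9 16, Proposal 6 14, Proposal 3 29, Proposal 4 11.
The winner is unchanged: still Proposal 3.

Proposal 3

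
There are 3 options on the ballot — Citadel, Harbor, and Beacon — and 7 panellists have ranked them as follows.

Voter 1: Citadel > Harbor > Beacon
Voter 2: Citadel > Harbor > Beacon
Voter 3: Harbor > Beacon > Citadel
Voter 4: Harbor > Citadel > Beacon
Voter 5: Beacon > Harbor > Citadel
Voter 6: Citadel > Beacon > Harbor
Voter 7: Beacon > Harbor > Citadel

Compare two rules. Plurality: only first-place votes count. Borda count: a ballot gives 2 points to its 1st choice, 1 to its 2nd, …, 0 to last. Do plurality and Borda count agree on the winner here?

No

Plurality first-place counts: Citadel 3, Harbor 2, Beacon 2 → Citadel.
Borda totals: Citadel 7, Harbor 8, Beacon 6 → Harbor.
The two rules disagree: plurality picks Citadel, Borda picks Harbor.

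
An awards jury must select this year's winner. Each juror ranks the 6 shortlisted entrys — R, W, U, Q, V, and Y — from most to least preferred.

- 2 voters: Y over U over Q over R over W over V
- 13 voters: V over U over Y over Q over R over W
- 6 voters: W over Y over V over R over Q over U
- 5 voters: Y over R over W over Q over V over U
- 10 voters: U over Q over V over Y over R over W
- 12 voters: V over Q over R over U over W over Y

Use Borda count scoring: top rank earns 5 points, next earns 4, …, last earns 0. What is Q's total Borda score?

136

Borda scores:
  R: 2·2 + 13·1 + 6·2 + 5·4 + 10·1 + 12·3 = 95
  W: 2·1 + 13·0 + 6·5 + 5·3 + 10·0 + 12·1 = 59
  U: 2·4 + 13·4 + 6·0 + 5·0 + 10·5 + 12·2 = 134
  Q: 2·3 + 13·2 + 6·1 + 5·2 + 10·4 + 12·4 = 136
  V: 2·0 + 13·5 + 6·3 + 5·1 + 10·3 + 12·5 = 178
  Y: 2·5 + 13·3 + 6·4 + 5·5 + 10·2 + 12·0 = 118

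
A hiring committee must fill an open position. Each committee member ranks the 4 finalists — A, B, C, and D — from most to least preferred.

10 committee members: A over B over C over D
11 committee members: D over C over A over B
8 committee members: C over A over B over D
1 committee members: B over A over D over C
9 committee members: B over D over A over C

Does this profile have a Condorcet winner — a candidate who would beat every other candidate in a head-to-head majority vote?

Head-to-head results (39 voters total):
A vs B: A wins 29–10.
A vs C: A wins 20–19.
A vs D: D wins 20–19.
B vs C: B wins 20–19.
B vs D: B wins 28–11.
C vs D: D wins 21–18.
No candidate beats all others: A beats B beats D beats A, a majority cycle.

No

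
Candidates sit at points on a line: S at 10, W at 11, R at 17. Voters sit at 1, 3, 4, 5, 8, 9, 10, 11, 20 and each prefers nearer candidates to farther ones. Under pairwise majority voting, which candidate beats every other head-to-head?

With single-peaked preferences on a line, the Condorcet winner is the candidate closest to the median voter.
The median voter (position 8) is closest to S at 10.
Check: S vs W — voters closer to S: 7 of 9.

S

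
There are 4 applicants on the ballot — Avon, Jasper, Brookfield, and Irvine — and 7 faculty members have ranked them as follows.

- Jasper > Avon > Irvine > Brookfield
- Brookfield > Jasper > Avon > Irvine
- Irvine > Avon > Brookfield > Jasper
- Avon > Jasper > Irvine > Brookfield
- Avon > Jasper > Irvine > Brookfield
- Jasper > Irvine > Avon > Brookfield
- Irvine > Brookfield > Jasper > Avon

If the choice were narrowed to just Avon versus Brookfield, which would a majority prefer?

Ballots ranking Avon above Brookfield: 5.
Ballots ranking Brookfield above Avon: 2.
Avon wins the head-to-head, 5–2.

Avon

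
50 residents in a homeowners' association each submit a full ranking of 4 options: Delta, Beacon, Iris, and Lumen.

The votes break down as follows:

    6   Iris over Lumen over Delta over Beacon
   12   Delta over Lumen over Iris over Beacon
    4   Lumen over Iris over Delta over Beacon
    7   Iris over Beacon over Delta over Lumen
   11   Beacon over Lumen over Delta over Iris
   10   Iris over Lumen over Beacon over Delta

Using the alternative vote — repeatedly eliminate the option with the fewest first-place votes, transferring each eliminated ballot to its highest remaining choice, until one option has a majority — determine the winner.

Iris

Round 1: Iris 23, Delta 12, Beacon 11, Lumen 4. Lumen has the fewest and is eliminated.
Round 2: Iris 27, Delta 12, Beacon 11. Iris has a majority.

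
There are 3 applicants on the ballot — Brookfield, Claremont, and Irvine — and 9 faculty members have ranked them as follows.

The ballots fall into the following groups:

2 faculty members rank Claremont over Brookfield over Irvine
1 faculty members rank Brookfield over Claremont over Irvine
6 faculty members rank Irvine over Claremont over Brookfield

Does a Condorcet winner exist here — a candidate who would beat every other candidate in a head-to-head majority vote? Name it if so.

Head-to-head results (9 voters total):
Brookfield vs Claremont: Claremont wins 8–1.
Brookfield vs Irvine: Irvine wins 6–3.
Claremont vs Irvine: Irvine wins 6–3.
Irvine beats each rival — Brookfield (6–3), Claremont (6–3) — so Irvine is the Condorcet winner.

Irvine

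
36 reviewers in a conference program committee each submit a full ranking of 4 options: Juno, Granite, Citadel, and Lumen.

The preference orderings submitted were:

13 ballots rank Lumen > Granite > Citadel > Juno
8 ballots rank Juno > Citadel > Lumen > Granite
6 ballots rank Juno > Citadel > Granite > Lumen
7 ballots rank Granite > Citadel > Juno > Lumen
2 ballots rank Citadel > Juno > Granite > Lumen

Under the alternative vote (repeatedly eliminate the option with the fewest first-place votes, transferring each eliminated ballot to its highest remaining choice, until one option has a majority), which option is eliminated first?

Citadel

Round 1: Juno 14, Lumen 13, Granite 7, Citadel 2. Citadel has the fewest and is eliminated.
Round 2: Juno 16, Lumen 13, Granite 7. Granite has the fewest and is eliminated.
Round 3: Juno 23, Lumen 13. Juno has a majority.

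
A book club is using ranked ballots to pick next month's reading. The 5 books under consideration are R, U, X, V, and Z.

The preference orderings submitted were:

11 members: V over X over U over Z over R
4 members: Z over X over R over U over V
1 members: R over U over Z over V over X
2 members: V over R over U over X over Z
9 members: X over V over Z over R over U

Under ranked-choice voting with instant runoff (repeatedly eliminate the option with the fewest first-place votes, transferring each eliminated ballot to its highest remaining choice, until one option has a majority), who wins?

V

Round 1: V 13, X 9, Z 4, R 1, U 0. U has the fewest and is eliminated.
Round 2: V 13, X 9, Z 4, R 1. R has the fewest and is eliminated.
Round 3: V 13, X 9, Z 5. Z has the fewest and is eliminated.
Round 4: V 14, X 13. V has a majority.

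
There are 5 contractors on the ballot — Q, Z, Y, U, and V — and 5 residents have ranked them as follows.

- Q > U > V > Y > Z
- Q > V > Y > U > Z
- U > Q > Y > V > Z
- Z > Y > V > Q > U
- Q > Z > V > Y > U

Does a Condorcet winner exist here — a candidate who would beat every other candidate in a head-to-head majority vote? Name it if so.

Head-to-head results (5 voters total):
Q vs Z: Q wins 4–1.
Q vs Y: Q wins 4–1.
Q vs U: Q wins 4–1.
Q vs V: Q wins 4–1.
Z vs Y: Y wins 3–2.
Z vs U: U wins 3–2.
Z vs V: V wins 3–2.
Y vs U: Y wins 3–2.
Y vs V: V wins 3–2.
U vs V: V wins 3–2.
Q beats each rival — Z (4–1), Y (4–1), U (4–1), V (4–1) — so Q is the Condorcet winner.

Q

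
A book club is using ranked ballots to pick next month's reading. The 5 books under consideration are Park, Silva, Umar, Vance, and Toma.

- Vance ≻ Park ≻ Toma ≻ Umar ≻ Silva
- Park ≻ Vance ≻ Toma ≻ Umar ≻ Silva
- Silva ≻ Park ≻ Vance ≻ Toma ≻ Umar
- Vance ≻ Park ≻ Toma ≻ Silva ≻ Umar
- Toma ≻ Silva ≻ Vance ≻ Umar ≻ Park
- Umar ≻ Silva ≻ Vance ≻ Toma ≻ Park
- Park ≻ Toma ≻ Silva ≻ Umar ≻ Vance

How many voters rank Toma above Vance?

2

Ballots ranking Toma above Vance: 2.
Ballots ranking Vance above Toma: 5.
So 2 of 7 voters prefer Toma to Vance.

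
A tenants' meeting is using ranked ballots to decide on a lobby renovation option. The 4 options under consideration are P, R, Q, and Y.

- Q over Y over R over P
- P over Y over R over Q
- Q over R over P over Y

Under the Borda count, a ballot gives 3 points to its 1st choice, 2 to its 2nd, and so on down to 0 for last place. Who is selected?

Borda scores:
  P: 0 + 3 + 1 = 4
  R: 1 + 1 + 2 = 4
  Q: 3 + 0 + 3 = 6
  Y: 2 + 2 + 0 = 4
Q has the highest total.

Q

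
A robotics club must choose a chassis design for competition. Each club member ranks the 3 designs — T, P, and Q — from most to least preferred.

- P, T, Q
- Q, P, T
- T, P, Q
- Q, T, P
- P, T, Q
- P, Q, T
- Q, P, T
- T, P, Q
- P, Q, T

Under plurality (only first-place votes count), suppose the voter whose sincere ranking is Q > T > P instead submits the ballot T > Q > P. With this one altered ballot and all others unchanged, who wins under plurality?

P

First-place totals with the altered ballot: T 3, P 4, Q 2.
The winner is unchanged: still P.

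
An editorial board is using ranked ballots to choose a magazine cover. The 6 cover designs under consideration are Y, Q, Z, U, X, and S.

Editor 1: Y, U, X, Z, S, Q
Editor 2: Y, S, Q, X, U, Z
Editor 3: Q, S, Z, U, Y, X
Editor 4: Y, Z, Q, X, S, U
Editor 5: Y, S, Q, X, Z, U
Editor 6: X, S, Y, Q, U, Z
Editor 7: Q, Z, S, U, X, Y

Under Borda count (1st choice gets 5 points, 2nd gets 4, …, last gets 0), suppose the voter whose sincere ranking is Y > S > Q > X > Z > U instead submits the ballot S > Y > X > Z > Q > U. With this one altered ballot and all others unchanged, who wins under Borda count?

Borda totals with the altered ballot: Y 23, Q 19, Z 15, U 10, X 16, S 22.
The winner is unchanged: still Y.

Y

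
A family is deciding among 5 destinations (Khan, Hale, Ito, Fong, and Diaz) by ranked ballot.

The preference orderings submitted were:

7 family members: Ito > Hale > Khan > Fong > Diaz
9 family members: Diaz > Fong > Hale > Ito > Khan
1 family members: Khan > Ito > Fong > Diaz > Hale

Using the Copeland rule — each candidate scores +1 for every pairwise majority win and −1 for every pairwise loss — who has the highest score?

Pairwise results:
  Khan vs Hale: Hale wins 16–1.
  Khan vs Ito: Ito wins 16–1.
  Khan vs Fong: Fong wins 9–8.
  Khan vs Diaz: Diaz wins 9–8.
  Hale vs Ito: Hale wins 9–8.
  Hale vs Fong: Fong wins 10–7.
  Hale vs Diaz: Diaz wins 10–7.
  Ito vs Fong: Fong wins 9–8.
  Ito vs Diaz: Diaz wins 9–8.
  Fong vs Diaz: Diaz wins 9–8.
Copeland scores (wins − losses):
  Khan: 0 − 4 = -4
  Hale: 2 − 2 = 0
  Ito: 1 − 3 = -2
  Fong: 3 − 1 = 2
  Diaz: 4 − 0 = 4
Diaz has the best Copeland score.

Diaz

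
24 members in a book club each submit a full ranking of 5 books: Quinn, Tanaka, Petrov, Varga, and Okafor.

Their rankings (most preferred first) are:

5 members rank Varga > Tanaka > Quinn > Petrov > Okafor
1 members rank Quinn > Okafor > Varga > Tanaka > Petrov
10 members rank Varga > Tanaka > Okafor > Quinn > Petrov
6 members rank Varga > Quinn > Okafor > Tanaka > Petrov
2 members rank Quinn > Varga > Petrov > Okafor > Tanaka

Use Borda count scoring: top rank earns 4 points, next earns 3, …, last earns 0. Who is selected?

Borda scores:
  Quinn: 5·2 + 4 + 10·1 + 6·3 + 2·4 = 50
  Tanaka: 5·3 + 1 + 10·3 + 6·1 + 2·0 = 52
  Petrov: 5·1 + 0 + 10·0 + 6·0 + 2·2 = 9
  Varga: 5·4 + 2 + 10·4 + 6·4 + 2·3 = 92
  Okafor: 5·0 + 3 + 10·2 + 6·2 + 2·1 = 37
Varga has the highest total.

Varga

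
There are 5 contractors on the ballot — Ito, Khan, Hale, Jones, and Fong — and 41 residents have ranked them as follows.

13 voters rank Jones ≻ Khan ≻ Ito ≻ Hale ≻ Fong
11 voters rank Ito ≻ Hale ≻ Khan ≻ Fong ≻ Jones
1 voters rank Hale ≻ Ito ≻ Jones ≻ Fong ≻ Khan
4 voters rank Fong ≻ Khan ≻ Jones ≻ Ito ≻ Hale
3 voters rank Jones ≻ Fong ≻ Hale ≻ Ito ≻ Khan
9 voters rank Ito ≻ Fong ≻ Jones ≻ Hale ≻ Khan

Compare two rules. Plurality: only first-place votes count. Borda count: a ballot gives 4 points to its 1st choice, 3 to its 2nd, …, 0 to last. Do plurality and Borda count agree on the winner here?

Plurality first-place counts: Ito 20, Khan 0, Hale 1, Jones 16, Fong 4 → Ito.
Borda totals: Ito 116, Khan 73, Hale 65, Jones 92, Fong 64 → Ito.
The two rules agree on Ito.

Yes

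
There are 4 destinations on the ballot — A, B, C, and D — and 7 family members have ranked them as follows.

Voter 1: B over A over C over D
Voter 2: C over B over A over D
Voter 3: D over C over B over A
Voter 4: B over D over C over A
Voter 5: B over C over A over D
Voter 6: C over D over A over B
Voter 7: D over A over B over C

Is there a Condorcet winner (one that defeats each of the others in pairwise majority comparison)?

Head-to-head results (7 voters total):
A vs B: B wins 5–2.
A vs C: C wins 5–2.
A vs D: D wins 4–3.
B vs C: B wins 4–3.
B vs D: B wins 4–3.
C vs D: C wins 4–3.
B beats each rival — A (5–2), C (4–3), D (4–3) — so B is the Condorcet winner.

Yes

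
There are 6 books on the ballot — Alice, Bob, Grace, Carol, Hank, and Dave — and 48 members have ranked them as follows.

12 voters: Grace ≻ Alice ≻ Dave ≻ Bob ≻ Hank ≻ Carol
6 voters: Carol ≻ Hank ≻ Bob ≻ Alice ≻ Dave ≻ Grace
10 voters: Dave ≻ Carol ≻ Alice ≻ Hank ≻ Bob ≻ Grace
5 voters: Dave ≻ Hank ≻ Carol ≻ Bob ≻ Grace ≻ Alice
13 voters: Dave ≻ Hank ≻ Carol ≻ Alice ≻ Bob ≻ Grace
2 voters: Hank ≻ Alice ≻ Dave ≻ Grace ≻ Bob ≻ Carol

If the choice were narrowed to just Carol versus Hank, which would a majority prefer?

Hank

Ballots ranking Carol above Hank: 6+10 = 16.
Ballots ranking Hank above Carol: 12+5+13+2 = 32.
Hank wins the head-to-head, 32–16.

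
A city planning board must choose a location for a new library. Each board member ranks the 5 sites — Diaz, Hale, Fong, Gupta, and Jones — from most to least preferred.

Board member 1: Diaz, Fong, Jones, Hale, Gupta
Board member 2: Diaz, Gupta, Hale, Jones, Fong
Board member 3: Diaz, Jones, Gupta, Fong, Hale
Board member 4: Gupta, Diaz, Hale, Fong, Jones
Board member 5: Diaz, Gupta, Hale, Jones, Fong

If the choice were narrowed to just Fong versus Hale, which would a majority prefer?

Ballots ranking Fong above Hale: 2.
Ballots ranking Hale above Fong: 3.
Hale wins the head-to-head, 3–2.

Hale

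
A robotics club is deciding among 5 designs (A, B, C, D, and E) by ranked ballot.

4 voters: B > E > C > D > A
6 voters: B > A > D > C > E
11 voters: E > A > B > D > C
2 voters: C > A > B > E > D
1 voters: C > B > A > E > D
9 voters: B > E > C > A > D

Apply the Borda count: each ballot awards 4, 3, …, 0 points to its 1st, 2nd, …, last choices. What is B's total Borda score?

105

Borda scores:
  A: 4·0 + 6·3 + 11·3 + 2·3 + 2 + 9·1 = 68
  B: 4·4 + 6·4 + 11·2 + 2·2 + 3 + 9·4 = 105
  C: 4·2 + 6·1 + 11·0 + 2·4 + 4 + 9·2 = 44
  D: 4·1 + 6·2 + 11·1 + 2·0 + 0 + 9·0 = 27
  E: 4·3 + 6·0 + 11·4 + 2·1 + 1 + 9·3 = 86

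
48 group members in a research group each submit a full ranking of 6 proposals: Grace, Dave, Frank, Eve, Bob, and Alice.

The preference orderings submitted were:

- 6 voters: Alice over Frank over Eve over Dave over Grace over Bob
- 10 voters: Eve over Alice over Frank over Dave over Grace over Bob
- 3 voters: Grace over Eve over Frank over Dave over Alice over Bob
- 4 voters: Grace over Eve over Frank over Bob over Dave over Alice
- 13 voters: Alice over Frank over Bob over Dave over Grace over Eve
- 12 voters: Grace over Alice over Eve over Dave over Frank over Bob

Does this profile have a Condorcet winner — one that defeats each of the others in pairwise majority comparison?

Head-to-head results (48 voters total):
Grace vs Dave: Dave wins 29–19.
Grace vs Frank: Frank wins 29–19.
Grace vs Eve: Grace wins 32–16.
Grace vs Bob: Grace wins 35–13.
Grace vs Alice: Alice wins 29–19.
Dave vs Frank: Frank wins 36–12.
Dave vs Eve: Eve wins 35–13.
Dave vs Bob: Dave wins 31–17.
Dave vs Alice: Alice wins 41–7.
Frank vs Eve: Eve wins 29–19.
Frank vs Bob: Frank wins 48–0.
Frank vs Alice: Alice wins 41–7.
Eve vs Bob: Eve wins 35–13.
Eve vs Alice: Alice wins 31–17.
Bob vs Alice: Alice wins 44–4.
Alice beats each rival — Grace (29–19), Dave (41–7), Frank (41–7), Eve (31–17), Bob (44–4) — so Alice is the Condorcet winner.

Yes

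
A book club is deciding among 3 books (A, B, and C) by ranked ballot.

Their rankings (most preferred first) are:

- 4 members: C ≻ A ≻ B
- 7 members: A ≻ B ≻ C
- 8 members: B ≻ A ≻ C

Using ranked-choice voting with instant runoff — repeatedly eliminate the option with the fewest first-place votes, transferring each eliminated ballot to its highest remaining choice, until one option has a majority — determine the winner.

A

Round 1: B 8, A 7, C 4. C has the fewest and is eliminated.
Round 2: A 11, B 8. A has a majority.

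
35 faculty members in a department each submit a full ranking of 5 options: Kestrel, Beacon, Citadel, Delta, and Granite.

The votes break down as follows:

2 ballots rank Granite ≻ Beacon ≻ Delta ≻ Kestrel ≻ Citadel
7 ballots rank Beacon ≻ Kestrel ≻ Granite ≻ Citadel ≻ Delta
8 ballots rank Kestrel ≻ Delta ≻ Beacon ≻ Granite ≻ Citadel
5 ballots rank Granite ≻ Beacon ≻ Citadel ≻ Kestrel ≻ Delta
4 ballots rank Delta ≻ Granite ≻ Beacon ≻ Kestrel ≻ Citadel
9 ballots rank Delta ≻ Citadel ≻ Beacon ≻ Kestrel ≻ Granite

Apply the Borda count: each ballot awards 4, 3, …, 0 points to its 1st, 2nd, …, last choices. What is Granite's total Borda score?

Borda scores:
  Kestrel: 2·1 + 7·3 + 8·4 + 5·1 + 4·1 + 9·1 = 73
  Beacon: 2·3 + 7·4 + 8·2 + 5·3 + 4·2 + 9·2 = 91
  Citadel: 2·0 + 7·1 + 8·0 + 5·2 + 4·0 + 9·3 = 44
  Delta: 2·2 + 7·0 + 8·3 + 5·0 + 4·4 + 9·4 = 80
  Granite: 2·4 + 7·2 + 8·1 + 5·4 + 4·3 + 9·0 = 62

62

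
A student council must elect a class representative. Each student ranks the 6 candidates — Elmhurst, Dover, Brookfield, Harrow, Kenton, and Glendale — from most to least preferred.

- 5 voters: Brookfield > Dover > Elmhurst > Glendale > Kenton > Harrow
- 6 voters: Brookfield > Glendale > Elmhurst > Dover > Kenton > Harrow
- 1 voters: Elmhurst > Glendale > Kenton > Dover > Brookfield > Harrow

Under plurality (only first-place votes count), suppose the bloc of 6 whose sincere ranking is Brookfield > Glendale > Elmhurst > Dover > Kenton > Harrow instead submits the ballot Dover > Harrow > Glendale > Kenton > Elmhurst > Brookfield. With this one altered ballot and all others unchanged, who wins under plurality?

Dover

First-place totals with the altered ballot: Elmhurst 1, Dover 6, Brookfield 5, Harrow 0, Kenton 0, Glendale 0.
The switch changes the winner from Brookfield to Dover.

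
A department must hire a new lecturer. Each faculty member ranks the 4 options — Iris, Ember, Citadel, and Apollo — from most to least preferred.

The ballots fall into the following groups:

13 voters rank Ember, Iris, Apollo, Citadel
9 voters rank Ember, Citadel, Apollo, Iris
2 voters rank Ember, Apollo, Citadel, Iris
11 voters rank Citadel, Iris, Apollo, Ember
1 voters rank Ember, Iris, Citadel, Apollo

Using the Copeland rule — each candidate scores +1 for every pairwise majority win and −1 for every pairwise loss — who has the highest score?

Ember

Pairwise results:
  Iris vs Ember: Ember wins 25–11.
  Iris vs Citadel: Citadel wins 22–14.
  Iris vs Apollo: Iris wins 25–11.
  Ember vs Citadel: Ember wins 25–11.
  Ember vs Apollo: Ember wins 25–11.
  Citadel vs Apollo: Citadel wins 21–15.
Copeland scores (wins − losses):
  Iris: 1 − 2 = -1
  Ember: 3 − 0 = 3
  Citadel: 2 − 1 = 1
  Apollo: 0 − 3 = -3
Ember has the best Copeland score.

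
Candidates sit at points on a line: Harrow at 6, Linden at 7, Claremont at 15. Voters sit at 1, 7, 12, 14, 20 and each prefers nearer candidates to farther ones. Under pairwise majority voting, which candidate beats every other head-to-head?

Claremont

With single-peaked preferences on a line, the Condorcet winner is the candidate closest to the median voter.
The median voter (position 12) is closest to Claremont at 15.
Check: Claremont vs Harrow — voters closer to Claremont: 3 of 5.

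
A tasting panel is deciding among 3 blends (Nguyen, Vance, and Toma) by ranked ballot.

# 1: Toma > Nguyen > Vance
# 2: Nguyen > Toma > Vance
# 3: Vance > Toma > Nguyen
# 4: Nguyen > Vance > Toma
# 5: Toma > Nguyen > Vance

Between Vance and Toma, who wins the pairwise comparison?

Toma

Ballots ranking Vance above Toma: 2.
Ballots ranking Toma above Vance: 3.
Toma wins the head-to-head, 3–2.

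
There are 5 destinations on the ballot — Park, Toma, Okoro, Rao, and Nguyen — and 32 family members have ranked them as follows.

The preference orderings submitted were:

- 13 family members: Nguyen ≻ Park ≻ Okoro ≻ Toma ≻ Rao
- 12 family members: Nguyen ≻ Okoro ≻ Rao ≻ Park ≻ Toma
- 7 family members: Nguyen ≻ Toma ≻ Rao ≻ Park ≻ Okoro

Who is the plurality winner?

First-place vote totals:
  Park: 0
  Toma: 0
  Okoro: 0
  Rao: 0
  Nguyen: 32
Nguyen has the most first-place votes.

Nguyen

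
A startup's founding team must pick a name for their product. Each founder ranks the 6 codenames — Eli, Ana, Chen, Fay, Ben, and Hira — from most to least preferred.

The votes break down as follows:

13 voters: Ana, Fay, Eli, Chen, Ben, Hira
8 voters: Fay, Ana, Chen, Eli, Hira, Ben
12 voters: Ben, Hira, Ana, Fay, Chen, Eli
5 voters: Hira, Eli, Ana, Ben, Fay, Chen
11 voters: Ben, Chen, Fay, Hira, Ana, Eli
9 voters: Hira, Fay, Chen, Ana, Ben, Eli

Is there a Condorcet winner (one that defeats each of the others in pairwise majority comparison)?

No

Head-to-head results (58 voters total):
Eli vs Ana: Ana wins 53–5.
Eli vs Chen: Chen wins 40–18.
Eli vs Fay: Fay wins 53–5.
Eli vs Ben: Ben wins 32–26.
Eli vs Hira: Hira wins 37–21.
Ana vs Chen: Ana wins 38–20.
Ana vs Fay: Ana wins 30–28.
Ana vs Ben: Ana wins 35–23.
Ana vs Hira: Hira wins 37–21.
Chen vs Fay: Fay wins 47–11.
Chen vs Ben: Chen wins 30–28.
Chen vs Hira: Chen wins 32–26.
Fay vs Ben: Fay wins 30–28.
Fay vs Hira: Fay wins 32–26.
Ben vs Hira: Ben wins 36–22.
No candidate beats all others: Ana beats Chen beats Hira beats Ana, a majority cycle.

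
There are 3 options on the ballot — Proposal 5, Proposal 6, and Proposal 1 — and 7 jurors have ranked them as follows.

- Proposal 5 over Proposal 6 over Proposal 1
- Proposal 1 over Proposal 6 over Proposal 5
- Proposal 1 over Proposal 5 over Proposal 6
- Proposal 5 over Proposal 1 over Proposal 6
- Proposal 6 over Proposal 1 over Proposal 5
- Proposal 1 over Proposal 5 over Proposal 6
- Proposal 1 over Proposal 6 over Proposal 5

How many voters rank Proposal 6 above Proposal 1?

2

Ballots ranking Proposal 6 above Proposal 1: 2.
Ballots ranking Proposal 1 above Proposal 6: 5.
So 2 of 7 voters prefer Proposal 6 to Proposal 1.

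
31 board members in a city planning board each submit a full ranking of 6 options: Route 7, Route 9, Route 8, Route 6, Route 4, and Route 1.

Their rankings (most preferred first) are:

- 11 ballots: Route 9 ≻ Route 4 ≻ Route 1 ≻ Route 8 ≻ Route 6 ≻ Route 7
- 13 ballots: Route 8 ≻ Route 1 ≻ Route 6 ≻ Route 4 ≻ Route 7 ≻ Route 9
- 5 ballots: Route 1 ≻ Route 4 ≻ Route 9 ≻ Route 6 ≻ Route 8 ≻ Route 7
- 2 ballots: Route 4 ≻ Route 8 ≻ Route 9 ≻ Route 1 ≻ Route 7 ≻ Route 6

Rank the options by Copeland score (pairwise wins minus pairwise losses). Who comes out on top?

Pairwise results:
  Route 7 vs Route 9: Route 9 wins 18–13.
  Route 7 vs Route 8: Route 8 wins 31–0.
  Route 7 vs Route 6: Route 6 wins 29–2.
  Route 7 vs Route 4: Route 4 wins 31–0.
  Route 7 vs Route 1: Route 1 wins 31–0.
  Route 9 vs Route 8: Route 9 wins 16–15.
  Route 9 vs Route 6: Route 9 wins 18–13.
  Route 9 vs Route 4: Route 4 wins 20–11.
  Route 9 vs Route 1: Route 1 wins 18–13.
  Route 8 vs Route 6: Route 8 wins 26–5.
  Route 8 vs Route 4: Route 4 wins 18–13.
  Route 8 vs Route 1: Route 1 wins 16–15.
  Route 6 vs Route 4: Route 4 wins 18–13.
  Route 6 vs Route 1: Route 1 wins 31–0.
  Route 4 vs Route 1: Route 1 wins 18–13.
Copeland scores (wins − losses):
  Route 7: 0 − 5 = -5
  Route 9: 3 − 2 = 1
  Route 8: 2 − 3 = -1
  Route 6: 1 − 4 = -3
  Route 4: 4 − 1 = 3
  Route 1: 5 − 0 = 5
Route 1 has the best Copeland score.

Route 1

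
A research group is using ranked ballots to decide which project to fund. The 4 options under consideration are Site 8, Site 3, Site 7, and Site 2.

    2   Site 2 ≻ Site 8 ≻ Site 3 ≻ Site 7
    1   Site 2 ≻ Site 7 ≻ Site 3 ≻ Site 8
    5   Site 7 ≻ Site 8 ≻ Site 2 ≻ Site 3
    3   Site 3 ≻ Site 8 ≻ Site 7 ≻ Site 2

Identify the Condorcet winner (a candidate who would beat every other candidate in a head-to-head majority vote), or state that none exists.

Head-to-head results (11 voters total):
Site 8 vs Site 3: Site 8 wins 7–4.
Site 8 vs Site 7: Site 7 wins 6–5.
Site 8 vs Site 2: Site 8 wins 8–3.
Site 3 vs Site 7: Site 7 wins 6–5.
Site 3 vs Site 2: Site 2 wins 8–3.
Site 7 vs Site 2: Site 7 wins 8–3.
Site 7 beats each rival — Site 8 (6–5), Site 3 (6–5), Site 2 (8–3) — so Site 7 is the Condorcet winner.

Site 7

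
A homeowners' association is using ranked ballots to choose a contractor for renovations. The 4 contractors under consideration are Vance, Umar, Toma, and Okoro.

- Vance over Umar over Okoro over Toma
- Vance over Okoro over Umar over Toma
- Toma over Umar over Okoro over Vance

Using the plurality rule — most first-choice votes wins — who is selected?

First-place vote totals:
  Vance: 2
  Umar: 0
  Toma: 1
  Okoro: 0
Vance has the most first-place votes.

Vance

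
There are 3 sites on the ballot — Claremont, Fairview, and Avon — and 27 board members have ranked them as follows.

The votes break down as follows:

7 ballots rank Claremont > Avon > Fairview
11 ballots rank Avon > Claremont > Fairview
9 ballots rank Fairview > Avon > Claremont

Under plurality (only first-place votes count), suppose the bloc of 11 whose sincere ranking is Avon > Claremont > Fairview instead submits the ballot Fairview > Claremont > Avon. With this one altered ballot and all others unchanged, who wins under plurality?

First-place totals with the altered ballot: Claremont 7, Fairview 20, Avon 0.
The switch changes the winner from Avon to Fairview.

Fairview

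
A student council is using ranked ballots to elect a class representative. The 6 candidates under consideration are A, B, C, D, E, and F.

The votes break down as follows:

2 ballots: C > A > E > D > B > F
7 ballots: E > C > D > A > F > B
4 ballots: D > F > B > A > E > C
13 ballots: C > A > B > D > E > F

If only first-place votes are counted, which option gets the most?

First-place vote totals:
  A: 0
  B: 0
  C: 15
  D: 4
  E: 7
  F: 0
C has the most first-place votes.

C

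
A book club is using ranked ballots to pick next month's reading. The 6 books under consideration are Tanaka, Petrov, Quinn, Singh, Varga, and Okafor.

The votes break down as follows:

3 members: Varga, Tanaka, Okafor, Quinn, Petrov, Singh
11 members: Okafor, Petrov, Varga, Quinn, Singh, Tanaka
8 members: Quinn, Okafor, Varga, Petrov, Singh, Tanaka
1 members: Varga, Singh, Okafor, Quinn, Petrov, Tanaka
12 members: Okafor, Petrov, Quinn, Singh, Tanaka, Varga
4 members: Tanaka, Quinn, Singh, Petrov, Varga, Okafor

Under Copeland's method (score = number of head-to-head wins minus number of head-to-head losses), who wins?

Okafor

Pairwise results:
  Tanaka vs Petrov: Petrov wins 32–7.
  Tanaka vs Quinn: Quinn wins 32–7.
  Tanaka vs Singh: Singh wins 32–7.
  Tanaka vs Varga: Varga wins 23–16.
  Tanaka vs Okafor: Okafor wins 32–7.
  Petrov vs Quinn: Petrov wins 23–16.
  Petrov vs Singh: Petrov wins 34–5.
  Petrov vs Varga: Petrov wins 27–12.
  Petrov vs Okafor: Okafor wins 35–4.
  Quinn vs Singh: Quinn wins 38–1.
  Quinn vs Varga: Quinn wins 24–15.
  Quinn vs Okafor: Okafor wins 27–12.
  Singh vs Varga: Varga wins 23–16.
  Singh vs Okafor: Okafor wins 34–5.
  Varga vs Okafor: Okafor wins 31–8.
Copeland scores (wins − losses):
  Tanaka: 0 − 5 = -5
  Petrov: 4 − 1 = 3
  Quinn: 3 − 2 = 1
  Singh: 1 − 4 = -3
  Varga: 2 − 3 = -1
  Okafor: 5 − 0 = 5
Okafor has the best Copeland score.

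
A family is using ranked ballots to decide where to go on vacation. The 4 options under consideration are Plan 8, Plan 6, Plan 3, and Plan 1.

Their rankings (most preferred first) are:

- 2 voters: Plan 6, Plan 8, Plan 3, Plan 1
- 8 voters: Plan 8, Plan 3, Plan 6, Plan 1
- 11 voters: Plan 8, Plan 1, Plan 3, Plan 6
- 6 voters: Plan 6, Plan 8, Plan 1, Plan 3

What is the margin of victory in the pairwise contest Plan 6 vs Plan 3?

11

Ballots ranking Plan 6 above Plan 3: 2+6 = 8.
Ballots ranking Plan 3 above Plan 6: 8+11 = 19.
Plan 3 wins 19–8, a margin of 11.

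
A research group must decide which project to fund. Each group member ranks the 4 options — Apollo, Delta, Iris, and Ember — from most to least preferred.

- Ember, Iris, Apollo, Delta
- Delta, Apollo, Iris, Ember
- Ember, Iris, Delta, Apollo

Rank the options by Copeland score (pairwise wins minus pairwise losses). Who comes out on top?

Pairwise results:
  Apollo vs Delta: Delta wins 2–1.
  Apollo vs Iris: Iris wins 2–1.
  Apollo vs Ember: Ember wins 2–1.
  Delta vs Iris: Iris wins 2–1.
  Delta vs Ember: Ember wins 2–1.
  Iris vs Ember: Ember wins 2–1.
Copeland scores (wins − losses):
  Apollo: 0 − 3 = -3
  Delta: 1 − 2 = -1
  Iris: 2 − 1 = 1
  Ember: 3 − 0 = 3
Ember has the best Copeland score.

Ember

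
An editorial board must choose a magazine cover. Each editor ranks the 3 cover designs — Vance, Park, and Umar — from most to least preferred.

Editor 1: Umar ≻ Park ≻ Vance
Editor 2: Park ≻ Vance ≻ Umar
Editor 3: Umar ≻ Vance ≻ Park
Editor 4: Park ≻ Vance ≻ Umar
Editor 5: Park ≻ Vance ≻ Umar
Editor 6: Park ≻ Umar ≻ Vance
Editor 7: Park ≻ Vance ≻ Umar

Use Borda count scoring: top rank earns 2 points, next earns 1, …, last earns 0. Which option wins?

Park

Borda scores:
  Vance: 0 + 1 + 1 + 1 + 1 + 0 + 1 = 5
  Park: 1 + 2 + 0 + 2 + 2 + 2 + 2 = 11
  Umar: 2 + 0 + 2 + 0 + 0 + 1 + 0 = 5
Park has the highest total.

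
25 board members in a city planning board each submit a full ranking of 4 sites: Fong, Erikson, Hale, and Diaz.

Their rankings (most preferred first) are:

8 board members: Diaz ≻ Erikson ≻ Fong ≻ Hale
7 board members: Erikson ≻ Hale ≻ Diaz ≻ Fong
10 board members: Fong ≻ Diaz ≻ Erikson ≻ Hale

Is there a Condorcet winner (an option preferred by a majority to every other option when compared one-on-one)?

Head-to-head results (25 voters total):
Fong vs Erikson: Erikson wins 15–10.
Fong vs Hale: Fong wins 18–7.
Fong vs Diaz: Diaz wins 15–10.
Erikson vs Hale: Erikson wins 25–0.
Erikson vs Diaz: Diaz wins 18–7.
Hale vs Diaz: Diaz wins 18–7.
Diaz beats each rival — Fong (15–10), Erikson (18–7), Hale (18–7) — so Diaz is the Condorcet winner.

Yes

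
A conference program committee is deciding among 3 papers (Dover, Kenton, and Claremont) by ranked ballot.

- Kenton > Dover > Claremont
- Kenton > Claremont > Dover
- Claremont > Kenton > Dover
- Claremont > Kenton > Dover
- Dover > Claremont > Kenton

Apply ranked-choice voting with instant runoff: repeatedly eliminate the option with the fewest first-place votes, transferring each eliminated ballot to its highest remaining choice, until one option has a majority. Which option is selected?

Round 1: Kenton 2, Claremont 2, Dover 1. Dover has the fewest and is eliminated.
Round 2: Claremont 3, Kenton 2. Claremont has a majority.

Claremont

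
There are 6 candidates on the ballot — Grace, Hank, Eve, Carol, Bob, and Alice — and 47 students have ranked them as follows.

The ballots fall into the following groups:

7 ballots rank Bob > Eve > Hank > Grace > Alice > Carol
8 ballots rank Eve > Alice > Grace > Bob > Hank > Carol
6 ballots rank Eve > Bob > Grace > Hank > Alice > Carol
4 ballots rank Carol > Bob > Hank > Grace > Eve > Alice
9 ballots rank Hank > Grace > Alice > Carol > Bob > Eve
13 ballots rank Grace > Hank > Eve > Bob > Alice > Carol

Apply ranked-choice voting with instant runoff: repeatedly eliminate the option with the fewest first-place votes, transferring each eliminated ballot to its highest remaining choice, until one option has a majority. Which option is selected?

Grace

Round 1: Eve 14, Grace 13, Hank 9, Bob 7, Carol 4, Alice 0. Alice has the fewest and is eliminated.
Round 2: Eve 14, Grace 13, Hank 9, Bob 7, Carol 4. Carol has the fewest and is eliminated.
Round 3: Eve 14, Grace 13, Bob 11, Hank 9. Hank has the fewest and is eliminated.
Round 4: Grace 22, Eve 14, Bob 11. Bob has the fewest and is eliminated.
Round 5: Grace 26, Eve 21. Grace has a majority.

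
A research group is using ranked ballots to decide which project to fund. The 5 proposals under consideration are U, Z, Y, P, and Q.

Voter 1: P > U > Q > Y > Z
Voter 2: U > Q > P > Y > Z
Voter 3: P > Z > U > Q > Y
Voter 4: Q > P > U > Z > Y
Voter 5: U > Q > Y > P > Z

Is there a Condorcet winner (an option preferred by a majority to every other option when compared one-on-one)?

No

Head-to-head results (5 voters total):
U vs Z: U wins 4–1.
U vs Y: U wins 5–0.
U vs P: P wins 3–2.
U vs Q: U wins 4–1.
Z vs Y: Y wins 3–2.
Z vs P: P wins 5–0.
Z vs Q: Q wins 4–1.
Y vs P: P wins 4–1.
Y vs Q: Q wins 5–0.
P vs Q: Q wins 3–2.
No candidate beats all others: U beats Q beats P beats U, a majority cycle.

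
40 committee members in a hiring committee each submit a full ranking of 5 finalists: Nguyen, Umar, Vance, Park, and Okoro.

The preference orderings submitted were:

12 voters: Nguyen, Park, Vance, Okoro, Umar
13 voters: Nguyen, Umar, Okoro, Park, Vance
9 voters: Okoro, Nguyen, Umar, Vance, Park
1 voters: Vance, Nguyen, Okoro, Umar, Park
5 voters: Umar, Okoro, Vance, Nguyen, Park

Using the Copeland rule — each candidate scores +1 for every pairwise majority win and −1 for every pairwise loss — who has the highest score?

Nguyen

Pairwise results:
  Nguyen vs Umar: Nguyen wins 35–5.
  Nguyen vs Vance: Nguyen wins 34–6.
  Nguyen vs Park: Nguyen wins 40–0.
  Nguyen vs Okoro: Nguyen wins 26–14.
  Umar vs Vance: Umar wins 27–13.
  Umar vs Park: Umar wins 28–12.
  Umar vs Okoro: Okoro wins 22–18.
  Vance vs Park: Park wins 25–15.
  Vance vs Okoro: Okoro wins 27–13.
  Park vs Okoro: Okoro wins 28–12.
Copeland scores (wins − losses):
  Nguyen: 4 − 0 = 4
  Umar: 2 − 2 = 0
  Vance: 0 − 4 = -4
  Park: 1 − 3 = -2
  Okoro: 3 − 1 = 2
Nguyen has the best Copeland score.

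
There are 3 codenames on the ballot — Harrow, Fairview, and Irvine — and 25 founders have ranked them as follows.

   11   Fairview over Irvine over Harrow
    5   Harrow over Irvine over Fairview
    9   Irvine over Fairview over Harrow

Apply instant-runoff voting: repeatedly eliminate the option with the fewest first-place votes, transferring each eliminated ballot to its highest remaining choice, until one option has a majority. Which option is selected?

Round 1: Fairview 11, Irvine 9, Harrow 5. Harrow has the fewest and is eliminated.
Round 2: Irvine 14, Fairview 11. Irvine has a majority.

Irvine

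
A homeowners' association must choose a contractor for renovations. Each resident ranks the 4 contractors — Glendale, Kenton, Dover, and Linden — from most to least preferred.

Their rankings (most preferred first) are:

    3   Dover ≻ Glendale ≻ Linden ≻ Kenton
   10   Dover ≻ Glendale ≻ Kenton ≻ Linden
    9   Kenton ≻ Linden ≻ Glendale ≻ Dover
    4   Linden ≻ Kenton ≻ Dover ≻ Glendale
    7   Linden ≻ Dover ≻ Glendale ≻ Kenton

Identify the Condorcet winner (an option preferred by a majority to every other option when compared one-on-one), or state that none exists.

None — there is no Condorcet winner

Head-to-head results (33 voters total):
Glendale vs Kenton: Glendale wins 20–13.
Glendale vs Dover: Dover wins 24–9.
Glendale vs Linden: Linden wins 20–13.
Kenton vs Dover: Dover wins 20–13.
Kenton vs Linden: Kenton wins 19–14.
Dover vs Linden: Linden wins 20–13.
No candidate beats all others: Glendale beats Kenton beats Linden beats Glendale, a majority cycle.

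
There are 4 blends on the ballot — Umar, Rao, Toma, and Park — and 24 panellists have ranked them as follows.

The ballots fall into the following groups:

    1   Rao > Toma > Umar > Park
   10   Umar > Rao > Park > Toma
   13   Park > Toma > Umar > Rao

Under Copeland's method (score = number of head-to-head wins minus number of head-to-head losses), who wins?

Park

Pairwise results:
  Umar vs Rao: Umar wins 23–1.
  Umar vs Toma: Toma wins 14–10.
  Umar vs Park: Park wins 13–11.
  Rao vs Toma: Toma wins 13–11.
  Rao vs Park: Park wins 13–11.
  Toma vs Park: Park wins 23–1.
Copeland scores (wins − losses):
  Umar: 1 − 2 = -1
  Rao: 0 − 3 = -3
  Toma: 2 − 1 = 1
  Park: 3 − 0 = 3
Park has the best Copeland score.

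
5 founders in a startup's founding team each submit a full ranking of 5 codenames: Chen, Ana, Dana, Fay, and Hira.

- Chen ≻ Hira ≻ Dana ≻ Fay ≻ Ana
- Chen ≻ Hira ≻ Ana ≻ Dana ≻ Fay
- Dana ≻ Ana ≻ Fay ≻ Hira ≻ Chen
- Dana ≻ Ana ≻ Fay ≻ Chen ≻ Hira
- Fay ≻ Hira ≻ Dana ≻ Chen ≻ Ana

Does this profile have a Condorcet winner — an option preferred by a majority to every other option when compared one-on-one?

No

Head-to-head results (5 voters total):
Chen vs Ana: Chen wins 3–2.
Chen vs Dana: Dana wins 3–2.
Chen vs Fay: Fay wins 3–2.
Chen vs Hira: Chen wins 3–2.
Ana vs Dana: Dana wins 4–1.
Ana vs Fay: Ana wins 3–2.
Ana vs Hira: Hira wins 3–2.
Dana vs Fay: Dana wins 4–1.
Dana vs Hira: Hira wins 3–2.
Fay vs Hira: Fay wins 3–2.
No candidate beats all others: Chen beats Ana beats Fay beats Chen, a majority cycle.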